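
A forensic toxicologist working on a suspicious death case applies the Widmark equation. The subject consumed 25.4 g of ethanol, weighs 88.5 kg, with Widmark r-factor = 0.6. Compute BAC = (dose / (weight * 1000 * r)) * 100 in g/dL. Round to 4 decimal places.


Applying the Widmark formula:
BAC = (dose_g / (body_wt * 1000 * r)) * 100
Denominator = 88.5 * 1000 * 0.6 = 53100
BAC = (25.4 / 53100) * 100
BAC = 0.0478 g/dL

0.0478


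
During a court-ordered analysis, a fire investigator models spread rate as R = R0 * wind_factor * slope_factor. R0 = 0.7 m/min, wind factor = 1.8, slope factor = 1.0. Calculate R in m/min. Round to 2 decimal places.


Fire spread rate calculation:
R = R0 * wind_factor * slope_factor
= 0.7 * 1.8 * 1.0
= 1.26 * 1.0
= 1.26 m/min

1.26


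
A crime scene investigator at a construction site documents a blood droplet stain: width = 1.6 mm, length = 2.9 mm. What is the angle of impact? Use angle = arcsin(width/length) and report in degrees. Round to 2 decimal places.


Blood spatter impact angle calculation:
width / length = 1.6 / 2.9 = 0.551724
angle = arcsin(0.551724)
angle = 33.49 degrees

33.49


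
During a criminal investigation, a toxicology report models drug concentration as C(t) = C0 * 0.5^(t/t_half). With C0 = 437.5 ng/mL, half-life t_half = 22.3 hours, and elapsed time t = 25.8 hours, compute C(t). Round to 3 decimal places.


Drug concentration decay:
Number of half-lives = t / t_half = 25.8 / 22.3 = 1.156951
Decay factor = 0.5^1.156951 = 0.44845931
C(t) = 437.5 * 0.44845931 = 196.201 ng/mL

196.201


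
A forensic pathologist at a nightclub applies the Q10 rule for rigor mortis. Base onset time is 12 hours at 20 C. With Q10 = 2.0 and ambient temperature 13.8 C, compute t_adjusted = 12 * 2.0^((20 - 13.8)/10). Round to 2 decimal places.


Rigor mortis time adjustment:
Exponent = (T_ref - T_actual) / 10 = (20 - 13.8) / 10 = 0.62
Q10 factor = 2.0^0.62 = 1.53688
t_adjusted = 12 * 1.53688 = 18.44 hours

18.44


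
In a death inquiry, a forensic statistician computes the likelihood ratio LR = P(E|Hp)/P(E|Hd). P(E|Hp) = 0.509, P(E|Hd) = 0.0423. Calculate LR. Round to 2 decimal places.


Likelihood ratio calculation:
LR = P(E|Hp) / P(E|Hd)
LR = 0.509 / 0.0423
LR = 12.03

12.03


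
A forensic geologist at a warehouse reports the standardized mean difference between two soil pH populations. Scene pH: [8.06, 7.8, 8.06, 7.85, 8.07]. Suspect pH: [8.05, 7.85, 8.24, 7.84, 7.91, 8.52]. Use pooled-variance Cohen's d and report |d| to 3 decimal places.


Pooled-variance Cohen's d for soil pH comparison:
Scene mean = 39.84 / 5 = 7.968
Suspect mean = 48.41 / 6 = 8.068333
Scene sample variance s_s^2 = 0.01737
Suspect sample variance s_c^2 = 0.071737
Pooled variance = ((n_s-1)*s_s^2 + (n_c-1)*s_c^2) / (n_s + n_c - 2) = 0.047574
Pooled SD = sqrt(0.047574) = 0.218115
Mean difference = -0.100333
|d| = |-0.100333| / 0.218115 = 0.460

0.460


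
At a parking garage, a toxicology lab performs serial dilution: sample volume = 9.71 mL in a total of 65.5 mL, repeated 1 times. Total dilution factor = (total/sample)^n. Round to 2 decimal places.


Dilution factor calculation:
Single dilution = V_total / V_sample = 65.5 / 9.71 ≈ 6.745623
Number of dilutions = 1
Total DF = (65.5 / 9.71)^1 (full precision, rounded at the end) = 6.75

6.75


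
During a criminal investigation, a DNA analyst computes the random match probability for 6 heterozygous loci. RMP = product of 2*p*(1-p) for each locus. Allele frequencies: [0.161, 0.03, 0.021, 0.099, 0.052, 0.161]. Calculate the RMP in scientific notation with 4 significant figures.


Computing RMP for 6 loci:
Locus 1: 2 * 0.161 * 0.839 = 0.270158
Locus 2: 2 * 0.03 * 0.97 = 0.0582
Locus 3: 2 * 0.021 * 0.979 = 0.041118
Locus 4: 2 * 0.099 * 0.901 = 0.178398
Locus 5: 2 * 0.052 * 0.948 = 0.098592
Locus 6: 2 * 0.161 * 0.839 = 0.270158
RMP = 3.072e-06

3.072e-06


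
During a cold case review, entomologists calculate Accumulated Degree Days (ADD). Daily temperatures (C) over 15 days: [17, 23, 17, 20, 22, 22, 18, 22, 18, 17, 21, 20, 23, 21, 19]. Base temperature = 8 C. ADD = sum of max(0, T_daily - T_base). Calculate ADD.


Computing ADD day by day:
Day 1: max(0, 17 - 8) = 9
Day 2: max(0, 23 - 8) = 15
Day 3: max(0, 17 - 8) = 9
Day 4: max(0, 20 - 8) = 12
Day 5: max(0, 22 - 8) = 14
Day 6: max(0, 22 - 8) = 14
Day 7: max(0, 18 - 8) = 10
Day 8: max(0, 22 - 8) = 14
Day 9: max(0, 18 - 8) = 10
Day 10: max(0, 17 - 8) = 9
Day 11: max(0, 21 - 8) = 13
Day 12: max(0, 20 - 8) = 12
Day 13: max(0, 23 - 8) = 15
Day 14: max(0, 21 - 8) = 13
Day 15: max(0, 19 - 8) = 11
Total ADD = 180

180


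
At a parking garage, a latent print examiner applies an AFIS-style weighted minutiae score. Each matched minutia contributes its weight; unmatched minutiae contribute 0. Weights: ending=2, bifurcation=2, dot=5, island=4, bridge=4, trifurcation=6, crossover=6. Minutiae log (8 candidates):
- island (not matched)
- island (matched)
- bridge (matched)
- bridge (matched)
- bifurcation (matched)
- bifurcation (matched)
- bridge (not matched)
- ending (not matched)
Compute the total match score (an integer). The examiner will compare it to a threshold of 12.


Weighted minutiae match score:
  island: not matched, +0
  island: matched, +4 (running total 4)
  bridge: matched, +4 (running total 8)
  bridge: matched, +4 (running total 12)
  bifurcation: matched, +2 (running total 14)
  bifurcation: matched, +2 (running total 16)
  bridge: not matched, +0
  ending: not matched, +0
Total score = 16
Threshold = 12; verdict = identification

16


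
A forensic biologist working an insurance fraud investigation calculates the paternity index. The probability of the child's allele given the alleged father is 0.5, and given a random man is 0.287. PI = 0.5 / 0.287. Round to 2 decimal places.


Paternity Index calculation:
PI = P(allele|father) / P(allele|random)
PI = 0.5 / 0.287
PI = 1.74

1.74


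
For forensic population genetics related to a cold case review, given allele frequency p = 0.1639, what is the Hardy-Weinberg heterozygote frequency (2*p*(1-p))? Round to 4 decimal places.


Hardy-Weinberg heterozygote frequency:
q = 1 - p = 1 - 0.1639 = 0.8361
2pq = 2 * 0.1639 * 0.8361 = 0.2741

0.2741


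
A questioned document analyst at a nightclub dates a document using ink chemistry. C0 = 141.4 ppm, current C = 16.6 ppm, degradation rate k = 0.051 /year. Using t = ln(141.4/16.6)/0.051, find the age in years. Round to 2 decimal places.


Document age estimation:
C0/C = 141.4 / 16.6 = 8.518072
ln(C0/C) = 2.14219
t = 2.14219 / 0.051 = 42.00 years

42.00


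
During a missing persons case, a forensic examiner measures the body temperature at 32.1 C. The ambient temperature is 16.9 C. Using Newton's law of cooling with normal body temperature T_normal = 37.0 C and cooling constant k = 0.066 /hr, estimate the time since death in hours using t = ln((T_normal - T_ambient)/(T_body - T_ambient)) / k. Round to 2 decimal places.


Using Newton's law of cooling:
t = ln((T_normal - T_ambient) / (T_body - T_ambient)) / k
T_normal - T_ambient = 20.1
T_body - T_ambient = 15.2
Ratio = 1.322368
ln(ratio) = 0.279424
t = 0.279424 / 0.066 = 4.23 hours

4.23


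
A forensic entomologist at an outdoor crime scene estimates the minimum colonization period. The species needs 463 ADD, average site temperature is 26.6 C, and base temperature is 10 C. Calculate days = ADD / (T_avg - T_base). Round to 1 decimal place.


Insect development time:
Effective temperature = avg_temp - T_base = 26.6 - 10 = 16.6 C
Days = ADD / effective_temp = 463 / 16.6 = 27.9 days

27.9


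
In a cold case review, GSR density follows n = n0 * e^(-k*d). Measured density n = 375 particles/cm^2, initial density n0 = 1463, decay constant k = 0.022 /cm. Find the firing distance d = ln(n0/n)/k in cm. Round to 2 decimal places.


GSR distance calculation:
n0/n = 1463 / 375 = 3.901333
ln(n0/n) = 1.361318
d = 1.361318 / 0.022 = 61.88 cm

61.88


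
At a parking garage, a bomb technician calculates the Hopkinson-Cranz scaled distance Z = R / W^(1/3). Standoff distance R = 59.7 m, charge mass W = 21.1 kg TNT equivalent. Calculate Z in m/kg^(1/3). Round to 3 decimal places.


Scaled distance calculation:
W^(1/3) = 21.1^(1/3) = 2.763296
Z = R / W^(1/3) = 59.7 / 2.763296
Z = 21.605 m/kg^(1/3)

21.605


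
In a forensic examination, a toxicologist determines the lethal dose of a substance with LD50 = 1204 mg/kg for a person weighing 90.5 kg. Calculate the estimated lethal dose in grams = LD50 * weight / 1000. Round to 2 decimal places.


Lethal dose calculation:
Lethal dose = LD50 * body_weight / 1000
= 1204 * 90.5 / 1000
= 108962 / 1000
= 108.96 g

108.96


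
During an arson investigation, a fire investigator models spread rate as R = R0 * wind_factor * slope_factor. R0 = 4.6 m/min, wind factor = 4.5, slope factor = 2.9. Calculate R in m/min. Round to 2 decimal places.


Fire spread rate calculation:
R = R0 * wind_factor * slope_factor
= 4.6 * 4.5 * 2.9
= 20.7 * 2.9
= 60.03 m/min

60.03


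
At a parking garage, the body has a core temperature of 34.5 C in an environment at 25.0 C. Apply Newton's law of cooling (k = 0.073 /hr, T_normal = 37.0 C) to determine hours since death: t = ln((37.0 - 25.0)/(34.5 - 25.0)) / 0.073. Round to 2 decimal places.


Using Newton's law of cooling:
t = ln((T_normal - T_ambient) / (T_body - T_ambient)) / k
T_normal - T_ambient = 12.0
T_body - T_ambient = 9.5
Ratio = 1.263158
ln(ratio) = 0.233615
t = 0.233615 / 0.073 = 3.20 hours

3.20


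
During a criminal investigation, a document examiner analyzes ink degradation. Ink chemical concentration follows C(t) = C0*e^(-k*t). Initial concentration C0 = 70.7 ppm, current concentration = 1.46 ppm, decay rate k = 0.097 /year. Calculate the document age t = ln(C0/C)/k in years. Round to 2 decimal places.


Document age estimation:
C0/C = 70.7 / 1.46 = 48.424658
ln(C0/C) = 3.880009
t = 3.880009 / 0.097 = 40.00 years

40.00


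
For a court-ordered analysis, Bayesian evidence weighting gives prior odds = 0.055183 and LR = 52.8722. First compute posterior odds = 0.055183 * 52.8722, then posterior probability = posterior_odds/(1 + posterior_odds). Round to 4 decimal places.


Bayesian evidence evaluation:
Posterior odds = prior_odds * LR = 0.055183 * 52.8722 = 2.917647
Posterior probability = posterior_odds / (1 + posterior_odds)
= 2.917647 / (1 + 2.917647)
= 2.917647 / 3.917647
= 0.7447

0.7447


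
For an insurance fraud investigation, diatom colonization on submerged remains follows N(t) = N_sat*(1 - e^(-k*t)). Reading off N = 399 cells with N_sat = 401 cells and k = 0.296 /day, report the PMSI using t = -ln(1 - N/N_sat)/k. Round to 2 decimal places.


PMSI from diatom colonization curve:
N / N_sat = 399 / 401 = 0.995012
1 - N/N_sat = 0.004988
ln(1 - N/N_sat) = -5.30072
t = -ln(1 - N/N_sat) / k = -(-5.30072) / 0.296 = 17.91 days

17.91


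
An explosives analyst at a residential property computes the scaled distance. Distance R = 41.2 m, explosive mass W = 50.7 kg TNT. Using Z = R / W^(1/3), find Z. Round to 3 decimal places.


Scaled distance calculation:
W^(1/3) = 50.7^(1/3) = 3.701144
Z = R / W^(1/3) = 41.2 / 3.701144
Z = 11.132 m/kg^(1/3)

11.132


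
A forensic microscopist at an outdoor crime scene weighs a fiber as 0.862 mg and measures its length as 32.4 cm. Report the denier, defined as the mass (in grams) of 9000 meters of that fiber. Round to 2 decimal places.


Denier calculation:
Mass in grams = 0.862 mg / 1000 = 0.000862 g
Length in meters = 32.4 cm / 100 = 0.324 m
Linear density = mass / length = 0.000862 / 0.324 = 0.00266049 g/m
Denier = (g/m) * 9000 = 0.00266049 * 9000 = 23.94

23.94


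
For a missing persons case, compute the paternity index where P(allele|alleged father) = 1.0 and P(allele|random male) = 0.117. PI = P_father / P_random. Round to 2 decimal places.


Paternity Index calculation:
PI = P(allele|father) / P(allele|random)
PI = 1.0 / 0.117
PI = 8.55

8.55


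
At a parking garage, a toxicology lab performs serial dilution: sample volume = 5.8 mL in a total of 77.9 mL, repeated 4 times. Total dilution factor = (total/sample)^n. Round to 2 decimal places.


Dilution factor calculation:
Single dilution = V_total / V_sample = 77.9 / 5.8 ≈ 13.431034
Number of dilutions = 4
Total DF = (77.9 / 5.8)^4 (full precision, rounded at the end) = 32541.52

32541.52


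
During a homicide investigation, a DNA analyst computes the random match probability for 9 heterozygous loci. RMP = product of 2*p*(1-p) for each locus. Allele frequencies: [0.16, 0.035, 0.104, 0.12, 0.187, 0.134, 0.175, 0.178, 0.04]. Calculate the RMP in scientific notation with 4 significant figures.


Computing RMP for 9 loci:
Locus 1: 2 * 0.16 * 0.84 = 0.2688
Locus 2: 2 * 0.035 * 0.965 = 0.06755
Locus 3: 2 * 0.104 * 0.896 = 0.186368
Locus 4: 2 * 0.12 * 0.88 = 0.2112
Locus 5: 2 * 0.187 * 0.813 = 0.304062
Locus 6: 2 * 0.134 * 0.866 = 0.232088
Locus 7: 2 * 0.175 * 0.825 = 0.28875
Locus 8: 2 * 0.178 * 0.822 = 0.292632
Locus 9: 2 * 0.04 * 0.96 = 0.0768
RMP = 3.273e-07

3.273e-07


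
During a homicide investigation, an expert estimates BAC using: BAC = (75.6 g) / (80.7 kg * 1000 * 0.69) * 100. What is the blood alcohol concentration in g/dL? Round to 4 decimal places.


Applying the Widmark formula:
BAC = (dose_g / (body_wt * 1000 * r)) * 100
Denominator = 80.7 * 1000 * 0.69 = 55683
BAC = (75.6 / 55683) * 100
BAC = 0.1358 g/dL

0.1358


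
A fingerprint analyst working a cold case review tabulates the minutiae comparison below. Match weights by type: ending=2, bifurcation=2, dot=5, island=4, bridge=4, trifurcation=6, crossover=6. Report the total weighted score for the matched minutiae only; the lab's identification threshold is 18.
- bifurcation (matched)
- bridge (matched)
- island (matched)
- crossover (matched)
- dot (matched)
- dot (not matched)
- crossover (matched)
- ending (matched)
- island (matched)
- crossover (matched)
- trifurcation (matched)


Weighted minutiae match score:
  bifurcation: matched, +2 (running total 2)
  bridge: matched, +4 (running total 6)
  island: matched, +4 (running total 10)
  crossover: matched, +6 (running total 16)
  dot: matched, +5 (running total 21)
  dot: not matched, +0
  crossover: matched, +6 (running total 27)
  ending: matched, +2 (running total 29)
  island: matched, +4 (running total 33)
  crossover: matched, +6 (running total 39)
  trifurcation: matched, +6 (running total 45)
Total score = 45
Threshold = 18; verdict = identification

45


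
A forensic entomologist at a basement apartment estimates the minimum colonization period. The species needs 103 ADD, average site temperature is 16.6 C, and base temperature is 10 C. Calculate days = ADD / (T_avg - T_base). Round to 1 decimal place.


Insect development time:
Effective temperature = avg_temp - T_base = 16.6 - 10 = 6.6 C
Days = ADD / effective_temp = 103 / 6.6 = 15.6 days

15.6


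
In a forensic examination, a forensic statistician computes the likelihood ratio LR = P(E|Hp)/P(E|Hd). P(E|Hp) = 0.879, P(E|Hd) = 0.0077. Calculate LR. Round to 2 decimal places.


Likelihood ratio calculation:
LR = P(E|Hp) / P(E|Hd)
LR = 0.879 / 0.0077
LR = 114.16

114.16


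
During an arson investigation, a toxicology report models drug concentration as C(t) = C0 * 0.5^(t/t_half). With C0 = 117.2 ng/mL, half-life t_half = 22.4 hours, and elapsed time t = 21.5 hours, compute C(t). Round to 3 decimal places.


Drug concentration decay:
Number of half-lives = t / t_half = 21.5 / 22.4 = 0.959821
Decay factor = 0.5^0.959821 = 0.5141207
C(t) = 117.2 * 0.5141207 = 60.255 ng/mL

60.255


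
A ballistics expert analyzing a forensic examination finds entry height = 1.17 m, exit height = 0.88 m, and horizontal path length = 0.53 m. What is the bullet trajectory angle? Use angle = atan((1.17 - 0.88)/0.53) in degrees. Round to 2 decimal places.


Bullet trajectory angle:
Height difference = 1.17 - 0.88 = 0.29 m
angle = atan(0.29 / 0.53)
angle = atan(0.54717)
angle = 28.69 degrees

28.69


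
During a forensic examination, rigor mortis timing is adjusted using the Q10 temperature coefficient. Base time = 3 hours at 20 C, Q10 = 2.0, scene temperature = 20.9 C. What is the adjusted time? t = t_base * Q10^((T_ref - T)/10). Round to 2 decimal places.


Rigor mortis time adjustment:
Exponent = (T_ref - T_actual) / 10 = (20 - 20.9) / 10 = -0.09
Q10 factor = 2.0^-0.09 = 0.93952
t_adjusted = 3 * 0.93952 = 2.82 hours

2.82


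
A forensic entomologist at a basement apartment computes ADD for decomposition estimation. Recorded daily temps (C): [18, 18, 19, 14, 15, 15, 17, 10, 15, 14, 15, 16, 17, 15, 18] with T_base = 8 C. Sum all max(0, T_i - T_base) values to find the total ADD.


Computing ADD day by day:
Day 1: max(0, 18 - 8) = 10
Day 2: max(0, 18 - 8) = 10
Day 3: max(0, 19 - 8) = 11
Day 4: max(0, 14 - 8) = 6
Day 5: max(0, 15 - 8) = 7
Day 6: max(0, 15 - 8) = 7
Day 7: max(0, 17 - 8) = 9
Day 8: max(0, 10 - 8) = 2
Day 9: max(0, 15 - 8) = 7
Day 10: max(0, 14 - 8) = 6
Day 11: max(0, 15 - 8) = 7
Day 12: max(0, 16 - 8) = 8
Day 13: max(0, 17 - 8) = 9
Day 14: max(0, 15 - 8) = 7
Day 15: max(0, 18 - 8) = 10
Total ADD = 116

116


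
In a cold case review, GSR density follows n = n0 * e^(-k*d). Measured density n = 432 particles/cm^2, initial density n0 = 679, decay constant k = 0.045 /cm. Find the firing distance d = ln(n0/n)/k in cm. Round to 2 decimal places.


GSR distance calculation:
n0/n = 679 / 432 = 1.571759
ln(n0/n) = 0.452195
d = 0.452195 / 0.045 = 10.05 cm

10.05


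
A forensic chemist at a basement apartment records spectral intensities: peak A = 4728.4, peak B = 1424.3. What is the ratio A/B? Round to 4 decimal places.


Spectral peak ratio:
Peak A = 4728.4 counts
Peak B = 1424.3 counts
Ratio = 4728.4 / 1424.3 = 3.3198

3.3198


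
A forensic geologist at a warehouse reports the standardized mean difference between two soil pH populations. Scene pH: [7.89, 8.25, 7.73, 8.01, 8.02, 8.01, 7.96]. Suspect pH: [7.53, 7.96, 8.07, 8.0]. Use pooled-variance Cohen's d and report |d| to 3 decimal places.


Pooled-variance Cohen's d for soil pH comparison:
Scene mean = 55.87 / 7 = 7.981429
Suspect mean = 31.56 / 4 = 7.89
Scene sample variance s_s^2 = 0.024548
Suspect sample variance s_c^2 = 0.059667
Pooled variance = ((n_s-1)*s_s^2 + (n_c-1)*s_c^2) / (n_s + n_c - 2) = 0.036254
Pooled SD = sqrt(0.036254) = 0.190405
Mean difference = 0.091429
|d| = |0.091429| / 0.190405 = 0.480

0.480


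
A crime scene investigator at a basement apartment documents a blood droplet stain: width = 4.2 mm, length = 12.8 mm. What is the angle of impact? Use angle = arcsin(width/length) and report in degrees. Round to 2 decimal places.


Blood spatter impact angle calculation:
width / length = 4.2 / 12.8 = 0.328125
angle = arcsin(0.328125)
angle = 19.16 degrees

19.16


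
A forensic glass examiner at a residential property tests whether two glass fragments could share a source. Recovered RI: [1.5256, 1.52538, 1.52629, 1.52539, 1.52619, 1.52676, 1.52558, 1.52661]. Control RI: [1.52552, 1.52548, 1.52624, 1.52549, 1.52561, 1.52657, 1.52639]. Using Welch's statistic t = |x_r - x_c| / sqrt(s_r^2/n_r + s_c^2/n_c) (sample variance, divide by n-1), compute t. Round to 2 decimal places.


Welch's t-criterion for glass RI comparison:
Recovered mean = sum / n_r = 12.2078 / 8 = 1.525975
Control mean = sum / n_c = 10.6813 / 7 = 1.5259
Recovered sample variance s_r^2 = 3.08257e-07
Control sample variance s_c^2 = 2.296e-07
Welch SE (unpooled) = sqrt(s_r^2/n_r + s_c^2/n_c) = sqrt(3.85321e-08 + 3.28e-08) = sqrt(7.13321e-08) = 0.000267081
|mean_r - mean_c| = 7.5e-05
t = 7.5e-05 / 0.000267081 = 0.28

0.28


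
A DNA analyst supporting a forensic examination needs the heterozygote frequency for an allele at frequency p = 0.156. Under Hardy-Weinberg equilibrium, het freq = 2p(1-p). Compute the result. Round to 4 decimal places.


Hardy-Weinberg heterozygote frequency:
q = 1 - p = 1 - 0.156 = 0.844
2pq = 2 * 0.156 * 0.844 = 0.2633

0.2633


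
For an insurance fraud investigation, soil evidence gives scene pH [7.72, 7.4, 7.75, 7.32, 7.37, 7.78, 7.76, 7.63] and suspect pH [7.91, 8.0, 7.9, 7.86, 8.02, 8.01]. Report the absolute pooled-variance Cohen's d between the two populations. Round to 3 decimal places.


Pooled-variance Cohen's d for soil pH comparison:
Scene mean = 60.73 / 8 = 7.59125
Suspect mean = 47.7 / 6 = 7.95
Scene sample variance s_s^2 = 0.03807
Suspect sample variance s_c^2 = 0.00464
Pooled variance = ((n_s-1)*s_s^2 + (n_c-1)*s_c^2) / (n_s + n_c - 2) = 0.024141
Pooled SD = sqrt(0.024141) = 0.155374
Mean difference = -0.35875
|d| = |-0.35875| / 0.155374 = 2.309

2.309


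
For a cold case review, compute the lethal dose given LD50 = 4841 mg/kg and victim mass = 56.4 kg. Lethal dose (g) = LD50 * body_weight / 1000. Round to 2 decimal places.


Lethal dose calculation:
Lethal dose = LD50 * body_weight / 1000
= 4841 * 56.4 / 1000
= 273032.4 / 1000
= 273.03 g

273.03


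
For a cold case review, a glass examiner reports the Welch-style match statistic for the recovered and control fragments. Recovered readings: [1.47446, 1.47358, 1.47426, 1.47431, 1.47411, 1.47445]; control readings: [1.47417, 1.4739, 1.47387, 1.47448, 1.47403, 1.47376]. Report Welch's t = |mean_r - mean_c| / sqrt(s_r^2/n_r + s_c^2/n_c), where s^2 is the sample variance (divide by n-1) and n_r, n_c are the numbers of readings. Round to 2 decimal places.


Welch's t-criterion for glass RI comparison:
Recovered mean = sum / n_r = 8.84517 / 6 = 1.474195
Control mean = sum / n_c = 8.84421 / 6 = 1.474035
Recovered sample variance s_r^2 = 1.0763e-07
Control sample variance s_c^2 = 6.747e-08
Welch SE (unpooled) = sqrt(s_r^2/n_r + s_c^2/n_c) = sqrt(1.79383e-08 + 1.1245e-08) = sqrt(2.91833e-08) = 0.000170831
|mean_r - mean_c| = 0.00016
t = 0.00016 / 0.000170831 = 0.94

0.94


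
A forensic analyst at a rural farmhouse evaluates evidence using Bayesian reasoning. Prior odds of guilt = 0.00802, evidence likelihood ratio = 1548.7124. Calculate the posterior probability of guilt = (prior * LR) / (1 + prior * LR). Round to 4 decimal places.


Bayesian evidence evaluation:
Posterior odds = prior_odds * LR = 0.00802 * 1548.7124 = 12.42067
Posterior probability = posterior_odds / (1 + posterior_odds)
= 12.42067 / (1 + 12.42067)
= 12.42067 / 13.42067
= 0.9255

0.9255


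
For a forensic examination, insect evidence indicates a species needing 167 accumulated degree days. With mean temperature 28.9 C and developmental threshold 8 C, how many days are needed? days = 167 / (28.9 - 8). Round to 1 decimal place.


Insect development time:
Effective temperature = avg_temp - T_base = 28.9 - 8 = 20.9 C
Days = ADD / effective_temp = 167 / 20.9 = 8.0 days

8.0


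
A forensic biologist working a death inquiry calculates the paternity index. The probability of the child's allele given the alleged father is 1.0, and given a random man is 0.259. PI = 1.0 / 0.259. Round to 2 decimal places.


Paternity Index calculation:
PI = P(allele|father) / P(allele|random)
PI = 1.0 / 0.259
PI = 3.86

3.86


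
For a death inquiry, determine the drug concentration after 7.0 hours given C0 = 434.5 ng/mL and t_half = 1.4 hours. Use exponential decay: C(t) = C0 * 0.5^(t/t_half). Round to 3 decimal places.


Drug concentration decay:
Number of half-lives = t / t_half = 7.0 / 1.4 = 5
Decay factor = 0.5^5 = 0.03125
C(t) = 434.5 * 0.03125 = 13.578 ng/mL

13.578


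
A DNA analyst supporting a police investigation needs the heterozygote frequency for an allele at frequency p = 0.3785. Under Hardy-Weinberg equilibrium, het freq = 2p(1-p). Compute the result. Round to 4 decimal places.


Hardy-Weinberg heterozygote frequency:
q = 1 - p = 1 - 0.3785 = 0.6215
2pq = 2 * 0.3785 * 0.6215 = 0.4705

0.4705


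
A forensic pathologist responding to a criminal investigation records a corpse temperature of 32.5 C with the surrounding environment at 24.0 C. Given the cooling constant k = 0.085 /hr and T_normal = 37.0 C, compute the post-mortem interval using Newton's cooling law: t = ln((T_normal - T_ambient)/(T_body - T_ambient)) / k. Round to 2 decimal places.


Using Newton's law of cooling:
t = ln((T_normal - T_ambient) / (T_body - T_ambient)) / k
T_normal - T_ambient = 13.0
T_body - T_ambient = 8.5
Ratio = 1.529412
ln(ratio) = 0.424883
t = 0.424883 / 0.085 = 5.00 hours

5.00


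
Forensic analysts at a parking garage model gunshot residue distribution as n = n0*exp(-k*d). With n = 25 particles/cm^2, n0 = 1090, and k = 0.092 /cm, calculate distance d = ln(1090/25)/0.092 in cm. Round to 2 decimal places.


GSR distance calculation:
n0/n = 1090 / 25 = 43.6
ln(n0/n) = 3.775057
d = 3.775057 / 0.092 = 41.03 cm

41.03


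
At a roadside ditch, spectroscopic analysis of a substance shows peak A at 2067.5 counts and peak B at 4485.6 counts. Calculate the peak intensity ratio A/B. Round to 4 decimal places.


Spectral peak ratio:
Peak A = 2067.5 counts
Peak B = 4485.6 counts
Ratio = 2067.5 / 4485.6 = 0.4609

0.4609


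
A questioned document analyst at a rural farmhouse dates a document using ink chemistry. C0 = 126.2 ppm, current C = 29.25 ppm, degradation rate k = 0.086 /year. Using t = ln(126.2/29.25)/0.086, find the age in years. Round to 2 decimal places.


Document age estimation:
C0/C = 126.2 / 29.25 = 4.31453
ln(C0/C) = 1.461988
t = 1.461988 / 0.086 = 17.00 years

17.00


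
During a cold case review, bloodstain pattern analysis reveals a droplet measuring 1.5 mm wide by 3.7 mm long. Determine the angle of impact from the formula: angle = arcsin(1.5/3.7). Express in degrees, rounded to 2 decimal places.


Blood spatter impact angle calculation:
width / length = 1.5 / 3.7 = 0.405405
angle = arcsin(0.405405)
angle = 23.92 degrees

23.92


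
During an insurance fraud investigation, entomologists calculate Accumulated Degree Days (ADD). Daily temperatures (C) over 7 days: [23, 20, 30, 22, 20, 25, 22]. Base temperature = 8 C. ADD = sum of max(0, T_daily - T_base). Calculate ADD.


Computing ADD day by day:
Day 1: max(0, 23 - 8) = 15
Day 2: max(0, 20 - 8) = 12
Day 3: max(0, 30 - 8) = 22
Day 4: max(0, 22 - 8) = 14
Day 5: max(0, 20 - 8) = 12
Day 6: max(0, 25 - 8) = 17
Day 7: max(0, 22 - 8) = 14
Total ADD = 106

106


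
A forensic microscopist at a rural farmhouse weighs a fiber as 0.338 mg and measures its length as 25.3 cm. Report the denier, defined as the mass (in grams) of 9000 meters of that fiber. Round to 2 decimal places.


Denier calculation:
Mass in grams = 0.338 mg / 1000 = 0.000338 g
Length in meters = 25.3 cm / 100 = 0.253 m
Linear density = mass / length = 0.000338 / 0.253 = 0.00133597 g/m
Denier = (g/m) * 9000 = 0.00133597 * 9000 = 12.02

12.02


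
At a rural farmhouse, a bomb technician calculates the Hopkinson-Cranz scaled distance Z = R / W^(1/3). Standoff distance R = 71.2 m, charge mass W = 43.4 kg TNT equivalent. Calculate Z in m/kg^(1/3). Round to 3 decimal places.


Scaled distance calculation:
W^(1/3) = 43.4^(1/3) = 3.514228
Z = R / W^(1/3) = 71.2 / 3.514228
Z = 20.260 m/kg^(1/3)

20.260


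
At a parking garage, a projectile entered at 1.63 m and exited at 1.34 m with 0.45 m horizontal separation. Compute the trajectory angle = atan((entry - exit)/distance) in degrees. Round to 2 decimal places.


Bullet trajectory angle:
Height difference = 1.63 - 1.34 = 0.29 m
angle = atan(0.29 / 0.45)
angle = atan(0.644444)
angle = 32.80 degrees

32.80


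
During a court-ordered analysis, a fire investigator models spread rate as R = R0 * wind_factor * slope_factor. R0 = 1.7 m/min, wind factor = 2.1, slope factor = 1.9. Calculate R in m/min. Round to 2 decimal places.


Fire spread rate calculation:
R = R0 * wind_factor * slope_factor
= 1.7 * 2.1 * 1.9
= 3.57 * 1.9
= 6.78 m/min

6.78


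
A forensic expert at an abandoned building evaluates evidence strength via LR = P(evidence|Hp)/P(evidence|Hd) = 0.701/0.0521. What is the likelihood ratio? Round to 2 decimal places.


Likelihood ratio calculation:
LR = P(E|Hp) / P(E|Hd)
LR = 0.701 / 0.0521
LR = 13.45

13.45


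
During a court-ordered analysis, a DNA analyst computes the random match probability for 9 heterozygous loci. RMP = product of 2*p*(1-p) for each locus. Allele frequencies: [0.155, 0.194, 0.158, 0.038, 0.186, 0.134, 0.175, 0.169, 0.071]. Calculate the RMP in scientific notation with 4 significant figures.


Computing RMP for 9 loci:
Locus 1: 2 * 0.155 * 0.845 = 0.26195
Locus 2: 2 * 0.194 * 0.806 = 0.312728
Locus 3: 2 * 0.158 * 0.842 = 0.266072
Locus 4: 2 * 0.038 * 0.962 = 0.073112
Locus 5: 2 * 0.186 * 0.814 = 0.302808
Locus 6: 2 * 0.134 * 0.866 = 0.232088
Locus 7: 2 * 0.175 * 0.825 = 0.28875
Locus 8: 2 * 0.169 * 0.831 = 0.280878
Locus 9: 2 * 0.071 * 0.929 = 0.131918
RMP = 1.198e-06

1.198e-06


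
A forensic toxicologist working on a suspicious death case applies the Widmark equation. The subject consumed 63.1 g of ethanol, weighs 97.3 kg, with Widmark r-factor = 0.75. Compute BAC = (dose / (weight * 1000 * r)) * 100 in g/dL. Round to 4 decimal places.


Applying the Widmark formula:
BAC = (dose_g / (body_wt * 1000 * r)) * 100
Denominator = 97.3 * 1000 * 0.75 = 72975
BAC = (63.1 / 72975) * 100
BAC = 0.0865 g/dL

0.0865


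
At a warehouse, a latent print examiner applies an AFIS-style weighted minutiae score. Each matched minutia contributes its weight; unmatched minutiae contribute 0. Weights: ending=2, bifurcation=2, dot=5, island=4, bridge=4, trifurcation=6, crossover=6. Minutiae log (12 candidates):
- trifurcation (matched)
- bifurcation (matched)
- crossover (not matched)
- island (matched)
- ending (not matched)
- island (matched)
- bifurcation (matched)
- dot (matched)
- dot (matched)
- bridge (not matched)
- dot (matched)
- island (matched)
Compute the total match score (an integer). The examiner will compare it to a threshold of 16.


Weighted minutiae match score:
  trifurcation: matched, +6 (running total 6)
  bifurcation: matched, +2 (running total 8)
  crossover: not matched, +0
  island: matched, +4 (running total 12)
  ending: not matched, +0
  island: matched, +4 (running total 16)
  bifurcation: matched, +2 (running total 18)
  dot: matched, +5 (running total 23)
  dot: matched, +5 (running total 28)
  bridge: not matched, +0
  dot: matched, +5 (running total 33)
  island: matched, +4 (running total 37)
Total score = 37
Threshold = 16; verdict = identification

37


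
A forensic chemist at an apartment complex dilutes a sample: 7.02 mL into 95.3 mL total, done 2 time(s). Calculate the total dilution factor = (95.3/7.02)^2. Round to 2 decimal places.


Dilution factor calculation:
Single dilution = V_total / V_sample = 95.3 / 7.02 ≈ 13.575499
Number of dilutions = 2
Total DF = (95.3 / 7.02)^2 (full precision, rounded at the end) = 184.29

184.29


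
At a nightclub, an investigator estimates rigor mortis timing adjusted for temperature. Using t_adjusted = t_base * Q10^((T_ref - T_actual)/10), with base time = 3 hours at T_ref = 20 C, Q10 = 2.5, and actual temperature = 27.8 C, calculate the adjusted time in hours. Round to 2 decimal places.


Rigor mortis time adjustment:
Exponent = (T_ref - T_actual) / 10 = (20 - 27.8) / 10 = -0.78
Q10 factor = 2.5^-0.78 = 0.48934
t_adjusted = 3 * 0.48934 = 1.47 hours

1.47


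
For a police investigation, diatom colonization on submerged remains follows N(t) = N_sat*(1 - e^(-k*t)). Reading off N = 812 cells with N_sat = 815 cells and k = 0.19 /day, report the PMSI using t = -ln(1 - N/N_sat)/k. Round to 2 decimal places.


PMSI from diatom colonization curve:
N / N_sat = 812 / 815 = 0.996319
1 - N/N_sat = 0.003681
ln(1 - N/N_sat) = -5.604571
t = -ln(1 - N/N_sat) / k = -(-5.604571) / 0.19 = 29.50 days

29.50


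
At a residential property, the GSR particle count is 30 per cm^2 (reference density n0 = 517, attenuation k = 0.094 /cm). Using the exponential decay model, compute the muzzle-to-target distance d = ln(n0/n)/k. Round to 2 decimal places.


GSR distance calculation:
n0/n = 517 / 30 = 17.233333
ln(n0/n) = 2.846845
d = 2.846845 / 0.094 = 30.29 cm

30.29


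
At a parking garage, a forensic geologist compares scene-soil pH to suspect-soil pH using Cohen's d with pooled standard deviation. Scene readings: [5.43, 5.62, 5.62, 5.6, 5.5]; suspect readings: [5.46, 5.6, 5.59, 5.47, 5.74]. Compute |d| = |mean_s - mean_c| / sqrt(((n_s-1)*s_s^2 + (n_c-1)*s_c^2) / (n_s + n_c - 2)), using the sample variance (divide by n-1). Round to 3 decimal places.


Pooled-variance Cohen's d for soil pH comparison:
Scene mean = 27.77 / 5 = 5.554
Suspect mean = 27.86 / 5 = 5.572
Scene sample variance s_s^2 = 0.00728
Suspect sample variance s_c^2 = 0.01307
Pooled variance = ((n_s-1)*s_s^2 + (n_c-1)*s_c^2) / (n_s + n_c - 2) = 0.010175
Pooled SD = sqrt(0.010175) = 0.100871
Mean difference = -0.018
|d| = |-0.018| / 0.100871 = 0.178

0.178


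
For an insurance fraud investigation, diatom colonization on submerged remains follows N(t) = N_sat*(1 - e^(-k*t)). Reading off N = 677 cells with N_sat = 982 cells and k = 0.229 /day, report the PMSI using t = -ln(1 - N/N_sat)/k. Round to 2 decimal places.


PMSI from diatom colonization curve:
N / N_sat = 677 / 982 = 0.689409
1 - N/N_sat = 0.310591
ln(1 - N/N_sat) = -1.169278
t = -ln(1 - N/N_sat) / k = -(-1.169278) / 0.229 = 5.11 days

5.11


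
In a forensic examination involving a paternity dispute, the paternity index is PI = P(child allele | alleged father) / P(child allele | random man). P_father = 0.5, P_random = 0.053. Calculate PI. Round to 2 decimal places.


Paternity Index calculation:
PI = P(allele|father) / P(allele|random)
PI = 0.5 / 0.053
PI = 9.43

9.43


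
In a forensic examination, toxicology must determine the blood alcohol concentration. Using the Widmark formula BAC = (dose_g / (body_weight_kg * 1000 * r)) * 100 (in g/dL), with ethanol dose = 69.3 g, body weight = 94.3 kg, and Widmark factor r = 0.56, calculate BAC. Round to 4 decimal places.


Applying the Widmark formula:
BAC = (dose_g / (body_wt * 1000 * r)) * 100
Denominator = 94.3 * 1000 * 0.56 = 52808
BAC = (69.3 / 52808) * 100
BAC = 0.1312 g/dL

0.1312


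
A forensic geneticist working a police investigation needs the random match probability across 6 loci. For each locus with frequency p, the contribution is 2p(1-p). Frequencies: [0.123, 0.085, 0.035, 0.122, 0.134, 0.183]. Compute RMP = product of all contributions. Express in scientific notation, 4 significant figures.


Computing RMP for 6 loci:
Locus 1: 2 * 0.123 * 0.877 = 0.215742
Locus 2: 2 * 0.085 * 0.915 = 0.15555
Locus 3: 2 * 0.035 * 0.965 = 0.06755
Locus 4: 2 * 0.122 * 0.878 = 0.214232
Locus 5: 2 * 0.134 * 0.866 = 0.232088
Locus 6: 2 * 0.183 * 0.817 = 0.299022
RMP = 3.370e-05

3.370e-05


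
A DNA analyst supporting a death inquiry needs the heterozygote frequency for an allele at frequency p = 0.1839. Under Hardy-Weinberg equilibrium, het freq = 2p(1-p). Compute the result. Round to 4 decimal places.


Hardy-Weinberg heterozygote frequency:
q = 1 - p = 1 - 0.1839 = 0.8161
2pq = 2 * 0.1839 * 0.8161 = 0.3002

0.3002


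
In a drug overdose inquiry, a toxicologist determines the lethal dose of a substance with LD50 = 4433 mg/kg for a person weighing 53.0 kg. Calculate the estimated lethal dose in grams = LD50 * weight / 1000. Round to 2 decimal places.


Lethal dose calculation:
Lethal dose = LD50 * body_weight / 1000
= 4433 * 53.0 / 1000
= 234949 / 1000
= 234.95 g

234.95


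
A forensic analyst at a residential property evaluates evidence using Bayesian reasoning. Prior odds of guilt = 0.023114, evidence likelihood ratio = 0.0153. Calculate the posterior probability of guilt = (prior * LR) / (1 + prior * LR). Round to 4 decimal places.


Bayesian evidence evaluation:
Posterior odds = prior_odds * LR = 0.023114 * 0.0153 = 0.0003536442
Posterior probability = posterior_odds / (1 + posterior_odds)
= 0.0003536442 / (1 + 0.0003536442)
= 0.0003536442 / 1.0003536442
= 0.0004

0.0004


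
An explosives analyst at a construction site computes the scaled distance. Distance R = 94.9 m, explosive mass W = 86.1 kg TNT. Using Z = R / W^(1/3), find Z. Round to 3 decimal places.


Scaled distance calculation:
W^(1/3) = 86.1^(1/3) = 4.415715
Z = R / W^(1/3) = 94.9 / 4.415715
Z = 21.491 m/kg^(1/3)

21.491


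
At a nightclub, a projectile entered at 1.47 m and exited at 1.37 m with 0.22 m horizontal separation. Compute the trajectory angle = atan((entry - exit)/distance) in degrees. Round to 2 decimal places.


Bullet trajectory angle:
Height difference = 1.47 - 1.37 = 0.1 m
angle = atan(0.1 / 0.22)
angle = atan(0.454545)
angle = 24.44 degrees

24.44


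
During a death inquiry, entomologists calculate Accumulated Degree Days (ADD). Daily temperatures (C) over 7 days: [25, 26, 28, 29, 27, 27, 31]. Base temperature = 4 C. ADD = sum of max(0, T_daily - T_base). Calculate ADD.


Computing ADD day by day:
Day 1: max(0, 25 - 4) = 21
Day 2: max(0, 26 - 4) = 22
Day 3: max(0, 28 - 4) = 24
Day 4: max(0, 29 - 4) = 25
Day 5: max(0, 27 - 4) = 23
Day 6: max(0, 27 - 4) = 23
Day 7: max(0, 31 - 4) = 27
Total ADD = 165

165


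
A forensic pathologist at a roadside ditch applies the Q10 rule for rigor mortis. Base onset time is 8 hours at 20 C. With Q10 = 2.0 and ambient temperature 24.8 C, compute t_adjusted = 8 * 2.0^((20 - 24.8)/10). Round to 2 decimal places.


Rigor mortis time adjustment:
Exponent = (T_ref - T_actual) / 10 = (20 - 24.8) / 10 = -0.48
Q10 factor = 2.0^-0.48 = 0.71698
t_adjusted = 8 * 0.71698 = 5.74 hours

5.74


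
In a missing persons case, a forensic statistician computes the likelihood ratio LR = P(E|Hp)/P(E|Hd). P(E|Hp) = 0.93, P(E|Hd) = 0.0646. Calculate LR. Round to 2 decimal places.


Likelihood ratio calculation:
LR = P(E|Hp) / P(E|Hd)
LR = 0.93 / 0.0646
LR = 14.40

14.40


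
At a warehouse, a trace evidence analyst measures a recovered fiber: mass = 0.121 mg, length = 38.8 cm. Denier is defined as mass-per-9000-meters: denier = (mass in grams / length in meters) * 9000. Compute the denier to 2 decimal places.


Denier calculation:
Mass in grams = 0.121 mg / 1000 = 0.000121 g
Length in meters = 38.8 cm / 100 = 0.388 m
Linear density = mass / length = 0.000121 / 0.388 = 0.00031186 g/m
Denier = (g/m) * 9000 = 0.00031186 * 9000 = 2.81

2.81


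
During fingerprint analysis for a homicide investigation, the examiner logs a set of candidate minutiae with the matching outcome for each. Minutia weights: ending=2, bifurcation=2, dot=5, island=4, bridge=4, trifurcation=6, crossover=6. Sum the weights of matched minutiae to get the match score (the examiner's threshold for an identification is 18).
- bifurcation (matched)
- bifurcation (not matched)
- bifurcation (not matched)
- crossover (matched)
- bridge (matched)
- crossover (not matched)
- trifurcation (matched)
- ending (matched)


Weighted minutiae match score:
  bifurcation: matched, +2 (running total 2)
  bifurcation: not matched, +0
  bifurcation: not matched, +0
  crossover: matched, +6 (running total 8)
  bridge: matched, +4 (running total 12)
  crossover: not matched, +0
  trifurcation: matched, +6 (running total 18)
  ending: matched, +2 (running total 20)
Total score = 20
Threshold = 18; verdict = identification

20


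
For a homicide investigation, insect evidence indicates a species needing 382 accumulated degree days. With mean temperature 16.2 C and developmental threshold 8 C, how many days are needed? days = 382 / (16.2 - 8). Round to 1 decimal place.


Insect development time:
Effective temperature = avg_temp - T_base = 16.2 - 8 = 8.2 C
Days = ADD / effective_temp = 382 / 8.2 = 46.6 days

46.6


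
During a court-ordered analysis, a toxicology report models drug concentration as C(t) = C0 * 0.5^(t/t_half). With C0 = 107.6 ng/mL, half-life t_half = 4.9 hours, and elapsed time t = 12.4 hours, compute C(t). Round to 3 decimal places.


Drug concentration decay:
Number of half-lives = t / t_half = 12.4 / 4.9 = 2.530612
Decay factor = 0.5^2.530612 = 0.17306525
C(t) = 107.6 * 0.17306525 = 18.622 ng/mL

18.622


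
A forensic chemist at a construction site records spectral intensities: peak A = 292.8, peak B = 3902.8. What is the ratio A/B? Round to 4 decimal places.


Spectral peak ratio:
Peak A = 292.8 counts
Peak B = 3902.8 counts
Ratio = 292.8 / 3902.8 = 0.0750

0.0750
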